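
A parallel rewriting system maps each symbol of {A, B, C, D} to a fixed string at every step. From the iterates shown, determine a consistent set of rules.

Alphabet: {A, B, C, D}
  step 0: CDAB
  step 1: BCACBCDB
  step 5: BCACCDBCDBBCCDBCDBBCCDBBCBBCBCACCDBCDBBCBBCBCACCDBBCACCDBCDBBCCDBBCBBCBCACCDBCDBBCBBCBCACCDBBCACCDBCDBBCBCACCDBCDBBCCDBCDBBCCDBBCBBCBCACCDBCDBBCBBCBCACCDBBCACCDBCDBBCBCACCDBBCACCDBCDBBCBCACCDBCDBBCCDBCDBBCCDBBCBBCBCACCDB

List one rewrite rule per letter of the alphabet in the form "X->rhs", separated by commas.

A->B, B->CDB, C->BC, D->AC

  step 0 ⇒ step 1: CDAB ⇒ BC·AC·B·CDB
    A ↦ B
    B ↦ CDB
    C ↦ BC
    D ↦ AC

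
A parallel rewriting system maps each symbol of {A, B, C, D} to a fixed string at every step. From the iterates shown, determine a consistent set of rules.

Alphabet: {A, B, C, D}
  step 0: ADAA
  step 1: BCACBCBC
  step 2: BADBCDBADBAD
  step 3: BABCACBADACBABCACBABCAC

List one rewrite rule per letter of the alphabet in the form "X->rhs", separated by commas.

A->BC, B->BA, C->D, D->AC

  step 2 ⇒ step 3: BADBCDBADBAD ⇒ BA·BC·AC·BA·D·AC·BA·BC·AC·BA·BC·AC
    A ↦ BC
    B ↦ BA
    C ↦ D
    D ↦ AC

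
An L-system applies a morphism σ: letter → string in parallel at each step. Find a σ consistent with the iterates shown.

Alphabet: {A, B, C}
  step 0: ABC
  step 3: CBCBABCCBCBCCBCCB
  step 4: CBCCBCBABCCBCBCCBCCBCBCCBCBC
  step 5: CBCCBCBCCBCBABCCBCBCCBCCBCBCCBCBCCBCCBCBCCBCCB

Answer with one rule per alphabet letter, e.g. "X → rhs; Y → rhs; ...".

A->BAB, B->C, C->CB

  step 4 ⇒ step 5: CBCCBCBABCCBCBCCBCCBCBCCBCBC ⇒ CB·C·CB·CB·C·CB·C·BAB·C·CB·CB·C·CB·C·CB·CB·C·CB·CB·C·CB·C·CB·CB·C·CB·C·CB
    A ↦ BAB
    B ↦ C
    C ↦ CB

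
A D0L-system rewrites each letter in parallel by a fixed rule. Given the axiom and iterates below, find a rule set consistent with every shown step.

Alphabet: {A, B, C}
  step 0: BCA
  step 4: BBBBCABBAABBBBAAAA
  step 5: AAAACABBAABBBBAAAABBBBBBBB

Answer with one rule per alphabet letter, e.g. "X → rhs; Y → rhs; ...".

A->BB, B->A, C->CA

  step 4 ⇒ step 5: BBBBCABBAABBBBAAAA ⇒ A·A·A·A·CA·BB·A·A·BB·BB·A·A·A·A·BB·BB·BB·BB
    A ↦ BB
    B ↦ A
    C ↦ CA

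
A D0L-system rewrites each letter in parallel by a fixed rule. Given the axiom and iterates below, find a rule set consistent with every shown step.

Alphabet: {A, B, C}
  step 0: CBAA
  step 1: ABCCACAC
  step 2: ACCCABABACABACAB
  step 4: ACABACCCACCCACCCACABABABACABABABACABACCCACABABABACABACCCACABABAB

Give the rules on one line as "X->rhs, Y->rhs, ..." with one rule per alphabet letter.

A->AC, B->CC, C->AB

  step 1 ⇒ step 2: ABCCACAC ⇒ AC·CC·AB·AB·AC·AB·AC·AB
    A ↦ AC
    B ↦ CC
    C ↦ AB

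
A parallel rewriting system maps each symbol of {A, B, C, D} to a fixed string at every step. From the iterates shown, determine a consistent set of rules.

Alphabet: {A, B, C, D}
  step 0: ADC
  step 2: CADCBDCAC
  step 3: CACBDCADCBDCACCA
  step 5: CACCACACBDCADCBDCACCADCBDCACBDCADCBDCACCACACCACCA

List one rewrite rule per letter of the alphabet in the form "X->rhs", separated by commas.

  step 2 ⇒ step 3: CADCBDCAC ⇒ CA·C·BD·CA·DC·BD·CA·C·CA
    A ↦ C
    B ↦ DC
    C ↦ CA
    D ↦ BD

A->C, B->DC, C->CA, D->BD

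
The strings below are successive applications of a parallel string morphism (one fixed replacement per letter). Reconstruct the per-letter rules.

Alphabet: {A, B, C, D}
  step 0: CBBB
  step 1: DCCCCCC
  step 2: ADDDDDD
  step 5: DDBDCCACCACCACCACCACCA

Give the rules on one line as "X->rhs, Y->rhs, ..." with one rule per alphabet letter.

A->BD, B->CC, C->D, D->A

  step 1 ⇒ step 2: DCCCCCC ⇒ A·D·D·D·D·D·D
    C ↦ D
    D ↦ A
    A ↦ BD  (constrained at step 2)
  step 0 ⇒ step 1: CBBB ⇒ D·CC·CC·CC
    B ↦ CC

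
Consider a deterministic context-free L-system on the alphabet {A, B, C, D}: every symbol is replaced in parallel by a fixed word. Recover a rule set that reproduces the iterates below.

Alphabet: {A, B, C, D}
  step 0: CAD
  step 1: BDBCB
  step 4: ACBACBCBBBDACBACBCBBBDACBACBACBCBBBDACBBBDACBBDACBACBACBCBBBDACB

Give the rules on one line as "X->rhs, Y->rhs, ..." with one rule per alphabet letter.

A->B, B->ACB, C->BD, D->CB

  step 0 ⇒ step 1: CAD ⇒ BD·B·CB
    A ↦ B
    C ↦ BD
    D ↦ CB
    B ↦ ACB  (constrained at step 1)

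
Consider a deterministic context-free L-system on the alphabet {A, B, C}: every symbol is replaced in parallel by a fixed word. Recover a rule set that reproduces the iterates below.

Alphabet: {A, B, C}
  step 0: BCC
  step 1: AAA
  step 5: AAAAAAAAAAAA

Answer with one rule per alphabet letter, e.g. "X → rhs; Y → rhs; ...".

A->BC, B->A, C->A

  step 0 ⇒ step 1: BCC ⇒ A·A·A
    B ↦ A
    C ↦ A
    A ↦ BC  (constrained at step 1)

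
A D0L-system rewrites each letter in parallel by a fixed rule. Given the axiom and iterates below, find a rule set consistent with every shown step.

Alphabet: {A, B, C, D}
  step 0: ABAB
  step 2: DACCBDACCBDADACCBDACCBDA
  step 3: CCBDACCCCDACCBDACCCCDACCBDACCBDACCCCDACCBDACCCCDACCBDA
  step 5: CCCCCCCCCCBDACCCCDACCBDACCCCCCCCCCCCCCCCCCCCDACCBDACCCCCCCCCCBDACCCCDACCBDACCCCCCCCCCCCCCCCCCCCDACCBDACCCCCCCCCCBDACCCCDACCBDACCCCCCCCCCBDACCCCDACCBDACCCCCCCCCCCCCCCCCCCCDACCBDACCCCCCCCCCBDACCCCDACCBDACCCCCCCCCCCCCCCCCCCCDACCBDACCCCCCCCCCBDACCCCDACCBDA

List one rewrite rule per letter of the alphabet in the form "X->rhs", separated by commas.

  step 2 ⇒ step 3: DACCBDACCBDADACCBDACCBDA ⇒ CC·BDA·CC·CC·DA·CC·BDA·CC·CC·DA·CC·BDA·CC·BDA·CC·CC·DA·CC·BDA·CC·CC·DA·CC·BDA
    A ↦ BDA
    B ↦ DA
    C ↦ CC
    D ↦ CC

A->BDA, B->DA, C->CC, D->CC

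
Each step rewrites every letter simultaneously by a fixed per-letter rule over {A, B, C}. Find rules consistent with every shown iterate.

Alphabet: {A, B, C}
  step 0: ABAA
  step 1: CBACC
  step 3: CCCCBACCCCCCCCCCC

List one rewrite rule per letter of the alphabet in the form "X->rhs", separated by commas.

A->C, B->BA, C->CC

  step 0 ⇒ step 1: ABAA ⇒ C·BA·C·C
    A ↦ C
    B ↦ BA
    C ↦ CC  (constrained at step 1)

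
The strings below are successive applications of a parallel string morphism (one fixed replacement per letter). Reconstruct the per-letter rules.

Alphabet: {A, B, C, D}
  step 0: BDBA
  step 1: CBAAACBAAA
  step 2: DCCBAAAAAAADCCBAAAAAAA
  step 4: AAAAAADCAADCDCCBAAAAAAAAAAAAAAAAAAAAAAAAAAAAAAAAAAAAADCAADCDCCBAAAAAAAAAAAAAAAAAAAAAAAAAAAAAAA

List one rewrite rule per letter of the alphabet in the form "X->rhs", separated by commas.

A->AA, B->CBA, C->DC, D->AA

  step 1 ⇒ step 2: CBAAACBAAA ⇒ DC·CBA·AA·AA·AA·DC·CBA·AA·AA·AA
    A ↦ AA
    B ↦ CBA
    C ↦ DC
  step 0 ⇒ step 1: BDBA ⇒ CBA·AA·CBA·AA
    D ↦ AA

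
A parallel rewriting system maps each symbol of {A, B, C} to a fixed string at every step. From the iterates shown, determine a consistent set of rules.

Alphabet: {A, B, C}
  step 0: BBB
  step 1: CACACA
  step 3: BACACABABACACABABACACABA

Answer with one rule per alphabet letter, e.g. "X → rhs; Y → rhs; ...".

A->BA, B->CA, C->AB

  step 0 ⇒ step 1: BBB ⇒ CA·CA·CA
    B ↦ CA
    A ↦ BA  (constrained at step 1)
    C ↦ AB  (constrained at step 1)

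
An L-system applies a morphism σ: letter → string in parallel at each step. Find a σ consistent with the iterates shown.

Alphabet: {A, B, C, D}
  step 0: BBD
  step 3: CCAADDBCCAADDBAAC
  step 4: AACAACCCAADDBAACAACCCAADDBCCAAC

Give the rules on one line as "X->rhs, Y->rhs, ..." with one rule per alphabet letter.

  step 3 ⇒ step 4: CCAADDBCCAADDBAAC ⇒ AAC·AAC·C·C·A·A·DDB·AAC·AAC·C·C·A·A·DDB·C·C·AAC
    A ↦ C
    B ↦ DDB
    C ↦ AAC
    D ↦ A

A->C, B->DDB, C->AAC, D->A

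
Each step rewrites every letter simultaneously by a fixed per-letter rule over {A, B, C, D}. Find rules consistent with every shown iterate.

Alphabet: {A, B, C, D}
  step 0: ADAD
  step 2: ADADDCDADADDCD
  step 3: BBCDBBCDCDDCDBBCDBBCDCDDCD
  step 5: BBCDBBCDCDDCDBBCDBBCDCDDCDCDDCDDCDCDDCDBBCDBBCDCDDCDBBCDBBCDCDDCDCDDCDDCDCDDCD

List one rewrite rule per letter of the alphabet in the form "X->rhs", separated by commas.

A->BB, B->AD, C->D, D->CD

  step 2 ⇒ step 3: ADADDCDADADDCD ⇒ BB·CD·BB·CD·CD·D·CD·BB·CD·BB·CD·CD·D·CD
    A ↦ BB
    C ↦ D
    D ↦ CD
    B ↦ AD  (constrained at step 3)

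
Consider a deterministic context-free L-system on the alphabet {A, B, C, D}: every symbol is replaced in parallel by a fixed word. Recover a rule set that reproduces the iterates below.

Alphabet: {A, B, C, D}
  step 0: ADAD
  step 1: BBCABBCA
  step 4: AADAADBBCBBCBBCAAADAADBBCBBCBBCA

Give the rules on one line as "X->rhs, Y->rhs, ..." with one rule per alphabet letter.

A->BBC, B->A, C->D, D->A

  step 0 ⇒ step 1: ADAD ⇒ BBC·A·BBC·A
    A ↦ BBC
    D ↦ A
    B ↦ A  (constrained at step 1)
    C ↦ D  (constrained at step 1)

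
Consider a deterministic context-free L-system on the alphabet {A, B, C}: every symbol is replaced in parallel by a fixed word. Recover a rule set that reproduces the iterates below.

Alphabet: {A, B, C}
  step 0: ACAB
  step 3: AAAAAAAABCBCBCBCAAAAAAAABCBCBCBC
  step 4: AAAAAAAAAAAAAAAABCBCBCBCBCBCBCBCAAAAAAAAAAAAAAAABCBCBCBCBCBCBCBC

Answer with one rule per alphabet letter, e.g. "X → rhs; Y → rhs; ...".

  step 3 ⇒ step 4: AAAAAAAABCBCBCBCAAAAAAAABCBCBCBC ⇒ AA·AA·AA·AA·AA·AA·AA·AA·BC·BC·BC·BC·BC·BC·BC·BC·AA·AA·AA·AA·AA·AA·AA·AA·BC·BC·BC·BC·BC·BC·BC·BC
    A ↦ AA
    B ↦ BC
    C ↦ BC

A->AA, B->BC, C->BC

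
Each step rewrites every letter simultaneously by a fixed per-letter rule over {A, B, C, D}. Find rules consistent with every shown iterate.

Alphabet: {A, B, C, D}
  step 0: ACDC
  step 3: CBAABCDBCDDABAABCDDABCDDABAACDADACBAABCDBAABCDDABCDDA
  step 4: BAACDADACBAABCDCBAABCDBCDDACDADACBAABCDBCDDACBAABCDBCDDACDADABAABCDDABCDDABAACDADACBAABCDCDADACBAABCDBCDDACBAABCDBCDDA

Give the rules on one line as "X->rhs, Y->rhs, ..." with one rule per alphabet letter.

  step 3 ⇒ step 4: CBAABCDBCDDABAABCDDABCDDABAACDADACBAABCDBAABCDDABCDDA ⇒ BAA·C·DA·DA·C·BAA·BCD·C·BAA·BCD·BCD·DA·C·DA·DA·C·BAA·BCD·BCD·DA·C·BAA·BCD·BCD·DA·C·DA·DA·BAA·BCD·DA·BCD·DA·BAA·C·DA·DA·C·BAA·BCD·C·DA·DA·C·BAA·BCD·BCD·DA·C·BAA·BCD·BCD·DA
    A ↦ DA
    B ↦ C
    C ↦ BAA
    D ↦ BCD

A->DA, B->C, C->BAA, D->BCD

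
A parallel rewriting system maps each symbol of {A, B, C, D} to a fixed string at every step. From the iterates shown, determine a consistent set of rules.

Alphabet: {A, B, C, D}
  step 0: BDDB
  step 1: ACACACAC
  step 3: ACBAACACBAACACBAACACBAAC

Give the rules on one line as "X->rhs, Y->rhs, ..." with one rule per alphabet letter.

  step 0 ⇒ step 1: BDDB ⇒ AC·AC·AC·AC
    B ↦ AC
    D ↦ AC
    A ↦ BA  (constrained at step 1)
    C ↦ D  (constrained at step 1)

A->BA, B->AC, C->D, D->AC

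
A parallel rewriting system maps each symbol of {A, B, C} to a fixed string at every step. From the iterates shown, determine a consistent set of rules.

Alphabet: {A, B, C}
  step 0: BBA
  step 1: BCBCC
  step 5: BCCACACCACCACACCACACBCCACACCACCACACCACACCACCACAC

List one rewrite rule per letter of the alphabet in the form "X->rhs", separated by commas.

A->C, B->BC, C->CA

  step 0 ⇒ step 1: BBA ⇒ BC·BC·C
    A ↦ C
    B ↦ BC
    C ↦ CA  (constrained at step 1)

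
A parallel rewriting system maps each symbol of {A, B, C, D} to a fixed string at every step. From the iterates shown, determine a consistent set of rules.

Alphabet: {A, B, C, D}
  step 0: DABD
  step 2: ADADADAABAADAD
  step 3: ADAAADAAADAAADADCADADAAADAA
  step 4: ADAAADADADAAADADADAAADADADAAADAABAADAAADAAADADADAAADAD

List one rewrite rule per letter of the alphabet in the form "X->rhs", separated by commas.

  step 3 ⇒ step 4: ADAAADAAADAAADADCADADAAADAA ⇒ AD·AA·AD·AD·AD·AA·AD·AD·AD·AA·AD·AD·AD·AA·AD·AA·BA·AD·AA·AD·AA·AD·AD·AD·AA·AD·AD
    A ↦ AD
    C ↦ BA
    D ↦ AA
  step 2 ⇒ step 3: ADADADAABAADAD ⇒ AD·AA·AD·AA·AD·AA·AD·AD·C·AD·AD·AA·AD·AA
    B ↦ C

A->AD, B->C, C->BA, D->AA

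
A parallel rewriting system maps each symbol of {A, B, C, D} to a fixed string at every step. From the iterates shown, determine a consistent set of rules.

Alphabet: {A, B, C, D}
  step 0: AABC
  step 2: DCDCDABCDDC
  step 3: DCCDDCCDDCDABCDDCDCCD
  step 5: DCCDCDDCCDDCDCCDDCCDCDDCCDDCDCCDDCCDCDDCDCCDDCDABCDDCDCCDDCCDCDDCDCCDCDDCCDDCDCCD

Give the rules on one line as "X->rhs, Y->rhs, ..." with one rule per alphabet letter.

A->D, B->AB, C->CD, D->DC

  step 2 ⇒ step 3: DCDCDABCDDC ⇒ DC·CD·DC·CD·DC·D·AB·CD·DC·DC·CD
    A ↦ D
    B ↦ AB
    C ↦ CD
    D ↦ DC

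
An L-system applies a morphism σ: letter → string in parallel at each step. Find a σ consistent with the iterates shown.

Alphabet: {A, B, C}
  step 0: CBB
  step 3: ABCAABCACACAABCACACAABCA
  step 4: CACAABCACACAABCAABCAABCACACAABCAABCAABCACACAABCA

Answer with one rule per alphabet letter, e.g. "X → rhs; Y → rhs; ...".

  step 3 ⇒ step 4: ABCAABCACACAABCACACAABCA ⇒ CA·CA·AB·CA·CA·CA·AB·CA·AB·CA·AB·CA·CA·CA·AB·CA·AB·CA·AB·CA·CA·CA·AB·CA
    A ↦ CA
    B ↦ CA
    C ↦ AB

A->CA, B->CA, C->AB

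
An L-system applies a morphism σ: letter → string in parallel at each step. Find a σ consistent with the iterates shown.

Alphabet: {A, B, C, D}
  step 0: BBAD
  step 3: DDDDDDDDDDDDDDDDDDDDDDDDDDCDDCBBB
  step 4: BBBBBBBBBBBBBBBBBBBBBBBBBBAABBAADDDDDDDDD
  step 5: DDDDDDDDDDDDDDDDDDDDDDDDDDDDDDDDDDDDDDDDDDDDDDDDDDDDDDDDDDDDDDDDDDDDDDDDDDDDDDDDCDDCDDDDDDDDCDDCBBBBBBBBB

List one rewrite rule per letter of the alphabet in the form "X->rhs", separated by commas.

  step 4 ⇒ step 5: BBBBBBBBBBBBBBBBBBBBBBBBBBAABBAADDDDDDDDD ⇒ DDD·DDD·DDD·DDD·DDD·DDD·DDD·DDD·DDD·DDD·DDD·DDD·DDD·DDD·DDD·DDD·DDD·DDD·DDD·DDD·DDD·DDD·DDD·DDD·DDD·DDD·DDC·DDC·DDD·DDD·DDC·DDC·B·B·B·B·B·B·B·B·B
    A ↦ DDC
    B ↦ DDD
    D ↦ B
  step 3 ⇒ step 4: DDDDDDDDDDDDDDDDDDDDDDDDDDCDDCBBB ⇒ B·B·B·B·B·B·B·B·B·B·B·B·B·B·B·B·B·B·B·B·B·B·B·B·B·B·AA·B·B·AA·DDD·DDD·DDD
    C ↦ AA

A->DDC, B->DDD, C->AA, D->B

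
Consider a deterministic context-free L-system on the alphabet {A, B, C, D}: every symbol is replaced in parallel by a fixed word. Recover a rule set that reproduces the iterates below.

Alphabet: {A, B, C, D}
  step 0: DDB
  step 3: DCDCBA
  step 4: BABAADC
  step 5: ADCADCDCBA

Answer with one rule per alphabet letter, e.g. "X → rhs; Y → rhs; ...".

A->DC, B->A, C->A, D->B

  step 4 ⇒ step 5: BABAADC ⇒ A·DC·A·DC·DC·B·A
    A ↦ DC
    B ↦ A
    C ↦ A
    D ↦ B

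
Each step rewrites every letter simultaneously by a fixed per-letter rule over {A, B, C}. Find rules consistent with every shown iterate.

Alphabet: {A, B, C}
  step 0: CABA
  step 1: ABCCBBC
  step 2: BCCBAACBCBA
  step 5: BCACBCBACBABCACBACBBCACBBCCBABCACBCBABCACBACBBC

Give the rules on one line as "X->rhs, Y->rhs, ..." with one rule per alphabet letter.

  step 1 ⇒ step 2: ABCCBBC ⇒ BC·CB·A·A·CB·CB·A
    A ↦ BC
    B ↦ CB
    C ↦ A

A->BC, B->CB, C->A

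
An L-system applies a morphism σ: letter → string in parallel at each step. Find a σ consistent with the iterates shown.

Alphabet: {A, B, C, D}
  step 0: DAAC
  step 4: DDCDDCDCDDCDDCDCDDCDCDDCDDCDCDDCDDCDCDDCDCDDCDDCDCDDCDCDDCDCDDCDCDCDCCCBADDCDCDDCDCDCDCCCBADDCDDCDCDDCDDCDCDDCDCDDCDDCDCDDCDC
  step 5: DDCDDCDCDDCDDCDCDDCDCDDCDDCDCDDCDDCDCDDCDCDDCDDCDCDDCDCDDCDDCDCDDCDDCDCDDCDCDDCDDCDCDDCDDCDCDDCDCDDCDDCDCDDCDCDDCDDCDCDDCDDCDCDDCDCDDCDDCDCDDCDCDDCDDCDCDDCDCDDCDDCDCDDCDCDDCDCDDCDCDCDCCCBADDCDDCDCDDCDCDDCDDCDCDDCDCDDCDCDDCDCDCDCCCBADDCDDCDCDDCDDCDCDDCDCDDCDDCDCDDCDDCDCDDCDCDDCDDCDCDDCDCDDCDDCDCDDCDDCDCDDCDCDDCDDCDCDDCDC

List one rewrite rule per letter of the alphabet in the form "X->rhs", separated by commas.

  step 4 ⇒ step 5: DDCDDCDCDDCDDCDCDDCDCDDCDDCDCDDCDDCDCDDCDCDDCDDCDCDDCDCDDCDCDDCDCDCDCCCBADDCDCDDCDCDCDCCCBADDCDDCDCDDCDDCDCDDCDCDDCDDCDCDDCDC ⇒ DDC·DDC·DC·DDC·DDC·DC·DDC·DC·DDC·DDC·DC·DDC·DDC·DC·DDC·DC·DDC·DDC·DC·DDC·DC·DDC·DDC·DC·DDC·DDC·DC·DDC·DC·DDC·DDC·DC·DDC·DDC·DC·DDC·DC·DDC·DDC·DC·DDC·DC·DDC·DDC·DC·DDC·DDC·DC·DDC·DC·DDC·DDC·DC·DDC·DC·DDC·DDC·DC·DDC·DC·DDC·DDC·DC·DDC·DC·DDC·DC·DDC·DC·DC·DC·CC·BA·DDC·DDC·DC·DDC·DC·DDC·DDC·DC·DDC·DC·DDC·DC·DDC·DC·DC·DC·CC·BA·DDC·DDC·DC·DDC·DDC·DC·DDC·DC·DDC·DDC·DC·DDC·DDC·DC·DDC·DC·DDC·DDC·DC·DDC·DC·DDC·DDC·DC·DDC·DDC·DC·DDC·DC·DDC·DDC·DC·DDC·DC
    A ↦ BA
    B ↦ CC
    C ↦ DC
    D ↦ DDC

A->BA, B->CC, C->DC, D->DDC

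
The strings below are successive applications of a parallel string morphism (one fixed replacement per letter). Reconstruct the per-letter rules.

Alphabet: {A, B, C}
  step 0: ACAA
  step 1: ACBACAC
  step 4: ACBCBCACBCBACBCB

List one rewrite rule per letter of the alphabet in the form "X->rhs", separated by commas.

A->AC, B->C, C->B

  step 0 ⇒ step 1: ACAA ⇒ AC·B·AC·AC
    A ↦ AC
    C ↦ B
    B ↦ C  (constrained at step 1)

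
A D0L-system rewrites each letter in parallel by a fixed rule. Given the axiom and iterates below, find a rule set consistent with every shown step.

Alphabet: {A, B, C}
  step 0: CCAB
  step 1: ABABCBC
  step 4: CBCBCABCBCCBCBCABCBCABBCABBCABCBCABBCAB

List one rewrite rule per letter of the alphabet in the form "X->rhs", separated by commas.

  step 0 ⇒ step 1: CCAB ⇒ AB·AB·C·BC
    A ↦ C
    B ↦ BC
    C ↦ AB

A->C, B->BC, C->AB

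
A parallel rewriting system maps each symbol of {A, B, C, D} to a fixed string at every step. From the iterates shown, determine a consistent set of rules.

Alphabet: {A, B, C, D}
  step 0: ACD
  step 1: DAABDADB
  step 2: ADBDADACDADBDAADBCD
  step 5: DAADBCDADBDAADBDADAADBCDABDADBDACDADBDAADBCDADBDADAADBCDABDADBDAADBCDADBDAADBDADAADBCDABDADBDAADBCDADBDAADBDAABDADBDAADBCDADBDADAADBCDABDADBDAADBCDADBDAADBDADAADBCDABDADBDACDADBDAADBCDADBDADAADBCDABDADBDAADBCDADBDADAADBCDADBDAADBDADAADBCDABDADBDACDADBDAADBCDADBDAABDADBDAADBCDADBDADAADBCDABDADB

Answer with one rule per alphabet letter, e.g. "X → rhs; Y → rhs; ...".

  step 1 ⇒ step 2: DAABDADB ⇒ ADB·DA·DA·CD·ADB·DA·ADB·CD
    A ↦ DA
    B ↦ CD
    D ↦ ADB
  step 0 ⇒ step 1: ACD ⇒ DA·ABD·ADB
    C ↦ ABD

A->DA, B->CD, C->ABD, D->ADB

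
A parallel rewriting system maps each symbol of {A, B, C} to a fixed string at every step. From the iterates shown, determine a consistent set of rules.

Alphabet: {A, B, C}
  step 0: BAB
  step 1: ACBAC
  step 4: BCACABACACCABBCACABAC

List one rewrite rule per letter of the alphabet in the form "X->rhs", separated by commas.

A->B, B->AC, C->CA

  step 0 ⇒ step 1: BAB ⇒ AC·B·AC
    A ↦ B
    B ↦ AC
    C ↦ CA  (constrained at step 1)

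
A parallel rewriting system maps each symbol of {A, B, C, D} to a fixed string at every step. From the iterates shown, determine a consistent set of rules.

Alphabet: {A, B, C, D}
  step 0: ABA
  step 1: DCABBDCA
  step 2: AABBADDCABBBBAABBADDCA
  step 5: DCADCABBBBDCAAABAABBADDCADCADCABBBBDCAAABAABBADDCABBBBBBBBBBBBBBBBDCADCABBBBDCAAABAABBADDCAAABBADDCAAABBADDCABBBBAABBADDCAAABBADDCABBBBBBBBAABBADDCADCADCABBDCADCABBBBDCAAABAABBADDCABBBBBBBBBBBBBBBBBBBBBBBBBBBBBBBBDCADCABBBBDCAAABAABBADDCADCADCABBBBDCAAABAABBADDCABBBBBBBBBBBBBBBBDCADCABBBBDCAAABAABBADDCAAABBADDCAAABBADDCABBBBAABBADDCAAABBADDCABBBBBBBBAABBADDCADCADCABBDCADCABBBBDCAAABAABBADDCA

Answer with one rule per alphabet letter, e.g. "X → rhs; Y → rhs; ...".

A->DCA, B->BB, C->BAD, D->AAB

  step 1 ⇒ step 2: DCABBDCA ⇒ AAB·BAD·DCA·BB·BB·AAB·BAD·DCA
    A ↦ DCA
    B ↦ BB
    C ↦ BAD
    D ↦ AAB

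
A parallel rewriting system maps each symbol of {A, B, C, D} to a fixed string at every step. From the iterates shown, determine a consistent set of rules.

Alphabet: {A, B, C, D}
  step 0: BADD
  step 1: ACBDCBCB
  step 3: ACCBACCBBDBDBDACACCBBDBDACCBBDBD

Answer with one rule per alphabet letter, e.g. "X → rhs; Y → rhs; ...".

  step 0 ⇒ step 1: BADD ⇒ AC·BD·CB·CB
    A ↦ BD
    B ↦ AC
    D ↦ CB
    C ↦ BD  (constrained at step 1)

A->BD, B->AC, C->BD, D->CB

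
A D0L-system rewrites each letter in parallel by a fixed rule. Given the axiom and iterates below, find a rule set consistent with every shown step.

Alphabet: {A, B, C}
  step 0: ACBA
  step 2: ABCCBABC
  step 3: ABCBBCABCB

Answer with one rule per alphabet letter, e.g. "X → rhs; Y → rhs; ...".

  step 2 ⇒ step 3: ABCCBABC ⇒ AB·C·B·B·C·AB·C·B
    A ↦ AB
    B ↦ C
    C ↦ B

A->AB, B->C, C->B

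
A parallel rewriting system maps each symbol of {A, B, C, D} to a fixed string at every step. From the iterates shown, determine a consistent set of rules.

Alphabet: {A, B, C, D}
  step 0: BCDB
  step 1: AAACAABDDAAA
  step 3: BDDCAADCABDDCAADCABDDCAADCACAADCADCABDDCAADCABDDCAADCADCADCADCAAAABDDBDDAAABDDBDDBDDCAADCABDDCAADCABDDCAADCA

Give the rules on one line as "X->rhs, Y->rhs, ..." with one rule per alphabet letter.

A->DCA, B->AAA, C->CAA, D->BDD

  step 0 ⇒ step 1: BCDB ⇒ AAA·CAA·BDD·AAA
    B ↦ AAA
    C ↦ CAA
    D ↦ BDD
    A ↦ DCA  (constrained at step 1)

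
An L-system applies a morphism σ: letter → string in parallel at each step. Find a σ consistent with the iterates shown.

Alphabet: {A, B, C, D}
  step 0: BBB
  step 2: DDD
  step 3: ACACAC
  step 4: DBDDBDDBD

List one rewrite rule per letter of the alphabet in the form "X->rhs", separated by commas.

A->D, B->A, C->BD, D->AC

  step 3 ⇒ step 4: ACACAC ⇒ D·BD·D·BD·D·BD
    A ↦ D
    C ↦ BD
    B ↦ A  (constrained at step 0)
  step 2 ⇒ step 3: DDD ⇒ AC·AC·AC
    D ↦ AC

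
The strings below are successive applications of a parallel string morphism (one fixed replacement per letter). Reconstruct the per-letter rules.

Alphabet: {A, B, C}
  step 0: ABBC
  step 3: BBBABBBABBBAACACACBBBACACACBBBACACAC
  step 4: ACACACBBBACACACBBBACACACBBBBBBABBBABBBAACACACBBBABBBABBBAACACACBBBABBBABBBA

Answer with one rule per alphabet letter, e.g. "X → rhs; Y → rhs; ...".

A->BBB, B->AC, C->A

  step 3 ⇒ step 4: BBBABBBABBBAACACACBBBACACACBBBACACAC ⇒ AC·AC·AC·BBB·AC·AC·AC·BBB·AC·AC·AC·BBB·BBB·A·BBB·A·BBB·A·AC·AC·AC·BBB·A·BBB·A·BBB·A·AC·AC·AC·BBB·A·BBB·A·BBB·A
    A ↦ BBB
    B ↦ AC
    C ↦ A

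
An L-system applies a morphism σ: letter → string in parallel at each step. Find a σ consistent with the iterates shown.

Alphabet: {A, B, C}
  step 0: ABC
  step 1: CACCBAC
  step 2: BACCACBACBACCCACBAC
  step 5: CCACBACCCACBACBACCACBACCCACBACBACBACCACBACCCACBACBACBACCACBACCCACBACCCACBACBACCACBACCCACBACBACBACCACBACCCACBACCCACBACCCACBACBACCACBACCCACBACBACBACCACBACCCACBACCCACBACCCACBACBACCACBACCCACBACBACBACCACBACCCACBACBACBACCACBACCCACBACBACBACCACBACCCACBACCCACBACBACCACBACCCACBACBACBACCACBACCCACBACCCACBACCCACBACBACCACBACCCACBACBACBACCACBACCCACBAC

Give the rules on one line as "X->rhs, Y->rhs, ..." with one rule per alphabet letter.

  step 1 ⇒ step 2: CACCBAC ⇒ BAC·CAC·BAC·BAC·C·CAC·BAC
    A ↦ CAC
    B ↦ C
    C ↦ BAC

A->CAC, B->C, C->BAC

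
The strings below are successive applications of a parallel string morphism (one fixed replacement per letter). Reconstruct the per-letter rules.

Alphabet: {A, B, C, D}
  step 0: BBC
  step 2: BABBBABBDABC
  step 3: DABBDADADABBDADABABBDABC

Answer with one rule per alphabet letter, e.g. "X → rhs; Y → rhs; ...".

  step 2 ⇒ step 3: BABBBABBDABC ⇒ DA·BB·DA·DA·DA·BB·DA·DA·BA·BB·DA·BC
    A ↦ BB
    B ↦ DA
    C ↦ BC
    D ↦ BA

A->BB, B->DA, C->BC, D->BA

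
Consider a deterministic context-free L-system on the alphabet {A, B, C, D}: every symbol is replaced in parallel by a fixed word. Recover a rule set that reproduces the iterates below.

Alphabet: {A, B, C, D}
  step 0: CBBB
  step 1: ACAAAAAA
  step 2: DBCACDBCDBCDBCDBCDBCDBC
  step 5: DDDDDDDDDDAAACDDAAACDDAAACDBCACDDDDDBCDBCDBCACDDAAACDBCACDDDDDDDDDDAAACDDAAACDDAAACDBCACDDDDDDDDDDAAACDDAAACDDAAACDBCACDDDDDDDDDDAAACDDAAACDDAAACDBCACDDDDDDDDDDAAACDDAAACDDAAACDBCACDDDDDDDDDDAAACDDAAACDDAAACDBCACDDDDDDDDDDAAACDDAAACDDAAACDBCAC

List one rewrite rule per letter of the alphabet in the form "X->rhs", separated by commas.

  step 1 ⇒ step 2: ACAAAAAA ⇒ DBC·AC·DBC·DBC·DBC·DBC·DBC·DBC
    A ↦ DBC
    C ↦ AC
  step 0 ⇒ step 1: CBBB ⇒ AC·AA·AA·AA
    B ↦ AA
    D ↦ DD  (constrained at step 2)

A->DBC, B->AA, C->AC, D->DD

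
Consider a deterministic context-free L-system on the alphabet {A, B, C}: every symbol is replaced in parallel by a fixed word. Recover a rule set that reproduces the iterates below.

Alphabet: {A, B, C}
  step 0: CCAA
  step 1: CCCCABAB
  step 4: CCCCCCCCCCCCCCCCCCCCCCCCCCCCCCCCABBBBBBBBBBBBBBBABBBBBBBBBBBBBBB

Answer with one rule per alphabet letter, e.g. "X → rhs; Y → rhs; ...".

A->AB, B->BB, C->CC

  step 0 ⇒ step 1: CCAA ⇒ CC·CC·AB·AB
    A ↦ AB
    C ↦ CC
    B ↦ BB  (constrained at step 1)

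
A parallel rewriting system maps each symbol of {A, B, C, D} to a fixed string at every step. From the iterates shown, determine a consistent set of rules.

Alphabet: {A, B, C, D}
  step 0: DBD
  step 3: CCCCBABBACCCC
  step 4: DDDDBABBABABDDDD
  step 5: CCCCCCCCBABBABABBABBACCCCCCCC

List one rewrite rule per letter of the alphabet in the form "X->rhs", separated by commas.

A->B, B->BA, C->D, D->CC

  step 4 ⇒ step 5: DDDDBABBABABDDDD ⇒ CC·CC·CC·CC·BA·B·BA·BA·B·BA·B·BA·CC·CC·CC·CC
    A ↦ B
    B ↦ BA
    D ↦ CC
  step 3 ⇒ step 4: CCCCBABBACCCC ⇒ D·D·D·D·BA·B·BA·BA·B·D·D·D·D
    C ↦ D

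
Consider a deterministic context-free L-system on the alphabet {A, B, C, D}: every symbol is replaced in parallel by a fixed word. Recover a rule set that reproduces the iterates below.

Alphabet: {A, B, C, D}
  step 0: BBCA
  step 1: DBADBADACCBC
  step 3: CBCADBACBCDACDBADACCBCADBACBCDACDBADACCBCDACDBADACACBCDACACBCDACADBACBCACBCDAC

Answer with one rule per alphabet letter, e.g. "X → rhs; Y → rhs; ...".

A->CBC, B->DBA, C->DAC, D->A

  step 0 ⇒ step 1: BBCA ⇒ DBA·DBA·DAC·CBC
    A ↦ CBC
    B ↦ DBA
    C ↦ DAC
    D ↦ A  (constrained at step 1)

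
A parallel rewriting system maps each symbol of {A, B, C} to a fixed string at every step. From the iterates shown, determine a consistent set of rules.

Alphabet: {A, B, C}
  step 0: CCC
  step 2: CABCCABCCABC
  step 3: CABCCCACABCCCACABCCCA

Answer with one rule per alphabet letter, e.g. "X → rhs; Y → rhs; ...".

  step 2 ⇒ step 3: CABCCABCCABC ⇒ CA·BC·C·CA·CA·BC·C·CA·CA·BC·C·CA
    A ↦ BC
    B ↦ C
    C ↦ CA

A->BC, B->C, C->CA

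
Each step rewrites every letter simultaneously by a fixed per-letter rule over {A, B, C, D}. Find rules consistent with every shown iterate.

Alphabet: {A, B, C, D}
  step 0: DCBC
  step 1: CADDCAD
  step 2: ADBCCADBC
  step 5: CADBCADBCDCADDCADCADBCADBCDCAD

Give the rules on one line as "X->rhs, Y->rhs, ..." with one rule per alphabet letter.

A->B, B->DC, C->AD, D->C

  step 1 ⇒ step 2: CADDCAD ⇒ AD·B·C·C·AD·B·C
    A ↦ B
    C ↦ AD
    D ↦ C
  step 0 ⇒ step 1: DCBC ⇒ C·AD·DC·AD
    B ↦ DC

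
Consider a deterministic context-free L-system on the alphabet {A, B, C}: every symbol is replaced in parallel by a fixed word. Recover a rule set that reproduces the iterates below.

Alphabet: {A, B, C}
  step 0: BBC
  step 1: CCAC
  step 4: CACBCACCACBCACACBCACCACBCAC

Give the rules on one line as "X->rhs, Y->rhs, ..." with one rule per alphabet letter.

  step 0 ⇒ step 1: BBC ⇒ C·C·AC
    B ↦ C
    C ↦ AC
    A ↦ BC  (constrained at step 1)

A->BC, B->C, C->AC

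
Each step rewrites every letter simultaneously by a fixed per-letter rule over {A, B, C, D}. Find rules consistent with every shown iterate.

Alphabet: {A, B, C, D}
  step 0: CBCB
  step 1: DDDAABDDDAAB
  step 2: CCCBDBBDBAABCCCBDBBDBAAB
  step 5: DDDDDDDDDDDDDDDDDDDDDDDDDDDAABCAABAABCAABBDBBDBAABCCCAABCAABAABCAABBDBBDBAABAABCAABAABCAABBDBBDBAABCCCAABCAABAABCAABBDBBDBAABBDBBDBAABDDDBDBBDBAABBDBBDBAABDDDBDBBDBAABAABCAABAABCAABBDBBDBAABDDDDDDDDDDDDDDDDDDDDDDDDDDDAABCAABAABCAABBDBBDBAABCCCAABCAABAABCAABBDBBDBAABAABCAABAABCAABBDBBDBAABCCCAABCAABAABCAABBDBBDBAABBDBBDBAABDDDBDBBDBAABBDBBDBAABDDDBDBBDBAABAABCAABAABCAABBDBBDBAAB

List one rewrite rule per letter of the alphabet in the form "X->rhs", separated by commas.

A->BDB, B->AAB, C->DDD, D->C

  step 1 ⇒ step 2: DDDAABDDDAAB ⇒ C·C·C·BDB·BDB·AAB·C·C·C·BDB·BDB·AAB
    A ↦ BDB
    B ↦ AAB
    D ↦ C
  step 0 ⇒ step 1: CBCB ⇒ DDD·AAB·DDD·AAB
    C ↦ DDD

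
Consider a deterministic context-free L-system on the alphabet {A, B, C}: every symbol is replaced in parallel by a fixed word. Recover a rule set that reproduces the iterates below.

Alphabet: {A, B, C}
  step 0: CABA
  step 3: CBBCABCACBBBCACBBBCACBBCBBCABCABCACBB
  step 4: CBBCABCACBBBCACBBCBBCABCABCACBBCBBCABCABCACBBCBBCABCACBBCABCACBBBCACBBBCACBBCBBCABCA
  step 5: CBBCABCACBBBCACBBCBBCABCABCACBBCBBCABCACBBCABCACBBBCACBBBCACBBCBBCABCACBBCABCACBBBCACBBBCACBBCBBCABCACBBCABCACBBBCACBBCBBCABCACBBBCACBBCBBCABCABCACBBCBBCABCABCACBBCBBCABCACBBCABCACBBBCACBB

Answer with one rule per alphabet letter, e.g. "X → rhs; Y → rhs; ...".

  step 4 ⇒ step 5: CBBCABCACBBBCACBBCBBCABCABCACBBCBBCABCABCACBBCBBCABCACBBCABCACBBBCACBBBCACBBCBBCABCA ⇒ CB·BCA·BCA·CB·B·BCA·CB·B·CB·BCA·BCA·BCA·CB·B·CB·BCA·BCA·CB·BCA·BCA·CB·B·BCA·CB·B·BCA·CB·B·CB·BCA·BCA·CB·BCA·BCA·CB·B·BCA·CB·B·BCA·CB·B·CB·BCA·BCA·CB·BCA·BCA·CB·B·BCA·CB·B·CB·BCA·BCA·CB·B·BCA·CB·B·CB·BCA·BCA·BCA·CB·B·CB·BCA·BCA·BCA·CB·B·CB·BCA·BCA·CB·BCA·BCA·CB·B·BCA·CB·B
    A ↦ B
    B ↦ BCA
    C ↦ CB

A->B, B->BCA, C->CB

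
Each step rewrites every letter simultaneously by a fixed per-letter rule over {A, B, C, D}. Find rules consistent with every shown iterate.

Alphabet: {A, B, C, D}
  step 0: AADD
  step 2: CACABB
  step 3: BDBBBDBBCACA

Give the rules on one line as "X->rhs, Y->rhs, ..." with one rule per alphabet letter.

  step 2 ⇒ step 3: CACABB ⇒ BDB·B·BDB·B·CA·CA
    A ↦ B
    B ↦ CA
    C ↦ BDB
    D ↦ A  (constrained at step 0)

A->B, B->CA, C->BDB, D->A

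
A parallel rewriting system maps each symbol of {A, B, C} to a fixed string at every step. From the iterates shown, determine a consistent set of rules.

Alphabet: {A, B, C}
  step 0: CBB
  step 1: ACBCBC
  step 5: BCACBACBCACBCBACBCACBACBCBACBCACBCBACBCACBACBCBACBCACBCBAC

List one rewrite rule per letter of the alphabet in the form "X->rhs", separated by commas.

  step 0 ⇒ step 1: CBB ⇒ AC·BC·BC
    B ↦ BC
    C ↦ AC
    A ↦ B  (constrained at step 1)

A->B, B->BC, C->AC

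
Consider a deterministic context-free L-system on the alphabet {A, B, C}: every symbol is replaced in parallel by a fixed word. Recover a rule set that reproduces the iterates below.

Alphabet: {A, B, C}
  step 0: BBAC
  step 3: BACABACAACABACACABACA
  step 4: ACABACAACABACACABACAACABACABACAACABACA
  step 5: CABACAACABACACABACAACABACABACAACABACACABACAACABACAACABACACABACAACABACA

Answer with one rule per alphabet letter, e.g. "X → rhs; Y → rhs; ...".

A->CA, B->A, C->BA

  step 4 ⇒ step 5: ACABACAACABACACABACAACABACABACAACABACA ⇒ CA·BA·CA·A·CA·BA·CA·CA·BA·CA·A·CA·BA·CA·BA·CA·A·CA·BA·CA·CA·BA·CA·A·CA·BA·CA·A·CA·BA·CA·CA·BA·CA·A·CA·BA·CA
    A ↦ CA
    B ↦ A
    C ↦ BA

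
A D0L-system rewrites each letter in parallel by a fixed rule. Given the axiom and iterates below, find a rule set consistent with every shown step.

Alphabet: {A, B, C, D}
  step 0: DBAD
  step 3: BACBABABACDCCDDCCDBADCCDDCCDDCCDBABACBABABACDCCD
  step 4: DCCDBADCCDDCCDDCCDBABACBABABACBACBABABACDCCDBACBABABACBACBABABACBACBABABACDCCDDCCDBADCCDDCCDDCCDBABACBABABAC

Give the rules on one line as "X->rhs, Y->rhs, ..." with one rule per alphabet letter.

A->CCD, B->D, C->BA, D->BAC

  step 3 ⇒ step 4: BACBABABACDCCDDCCDBADCCDDCCDDCCDBABACBABABACDCCD ⇒ D·CCD·BA·D·CCD·D·CCD·D·CCD·BA·BAC·BA·BA·BAC·BAC·BA·BA·BAC·D·CCD·BAC·BA·BA·BAC·BAC·BA·BA·BAC·BAC·BA·BA·BAC·D·CCD·D·CCD·BA·D·CCD·D·CCD·D·CCD·BA·BAC·BA·BA·BAC
    A ↦ CCD
    B ↦ D
    C ↦ BA
    D ↦ BAC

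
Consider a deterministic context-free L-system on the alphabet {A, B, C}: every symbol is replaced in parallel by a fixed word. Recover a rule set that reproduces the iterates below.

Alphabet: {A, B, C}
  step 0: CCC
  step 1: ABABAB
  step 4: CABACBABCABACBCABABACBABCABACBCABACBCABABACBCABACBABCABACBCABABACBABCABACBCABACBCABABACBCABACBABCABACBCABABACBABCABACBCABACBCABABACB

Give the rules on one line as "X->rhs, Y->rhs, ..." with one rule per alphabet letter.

  step 0 ⇒ step 1: CCC ⇒ AB·AB·AB
    C ↦ AB
    A ↦ CAB  (constrained at step 1)
    B ↦ ACB  (constrained at step 1)

A->CAB, B->ACB, C->AB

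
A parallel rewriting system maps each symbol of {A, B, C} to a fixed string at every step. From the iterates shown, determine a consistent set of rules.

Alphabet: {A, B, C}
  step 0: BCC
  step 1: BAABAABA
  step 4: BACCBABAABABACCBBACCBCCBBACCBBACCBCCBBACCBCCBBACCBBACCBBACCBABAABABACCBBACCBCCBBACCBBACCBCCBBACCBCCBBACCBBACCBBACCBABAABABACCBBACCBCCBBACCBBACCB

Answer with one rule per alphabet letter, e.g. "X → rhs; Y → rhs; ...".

A->CCB, B->BA, C->ABA

  step 0 ⇒ step 1: BCC ⇒ BA·ABA·ABA
    B ↦ BA
    C ↦ ABA
    A ↦ CCB  (constrained at step 1)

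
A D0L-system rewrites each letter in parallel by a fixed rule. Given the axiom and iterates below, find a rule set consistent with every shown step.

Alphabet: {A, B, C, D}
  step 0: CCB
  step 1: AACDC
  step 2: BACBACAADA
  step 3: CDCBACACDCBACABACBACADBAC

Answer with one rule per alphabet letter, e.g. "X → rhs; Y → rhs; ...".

  step 2 ⇒ step 3: BACBACAADA ⇒ CDC·BAC·A·CDC·BAC·A·BAC·BAC·AD·BAC
    A ↦ BAC
    B ↦ CDC
    C ↦ A
    D ↦ AD

A->BAC, B->CDC, C->A, D->AD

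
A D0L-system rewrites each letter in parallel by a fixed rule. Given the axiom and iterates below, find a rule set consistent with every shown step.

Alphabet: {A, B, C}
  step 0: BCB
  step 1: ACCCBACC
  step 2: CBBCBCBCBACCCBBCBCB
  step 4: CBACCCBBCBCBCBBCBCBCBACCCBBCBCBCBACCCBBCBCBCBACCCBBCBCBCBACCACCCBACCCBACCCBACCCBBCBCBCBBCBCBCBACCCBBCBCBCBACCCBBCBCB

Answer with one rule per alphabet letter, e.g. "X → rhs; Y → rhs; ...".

A->CBB, B->ACC, C->CB

  step 1 ⇒ step 2: ACCCBACC ⇒ CBB·CB·CB·CB·ACC·CBB·CB·CB
    A ↦ CBB
    B ↦ ACC
    C ↦ CB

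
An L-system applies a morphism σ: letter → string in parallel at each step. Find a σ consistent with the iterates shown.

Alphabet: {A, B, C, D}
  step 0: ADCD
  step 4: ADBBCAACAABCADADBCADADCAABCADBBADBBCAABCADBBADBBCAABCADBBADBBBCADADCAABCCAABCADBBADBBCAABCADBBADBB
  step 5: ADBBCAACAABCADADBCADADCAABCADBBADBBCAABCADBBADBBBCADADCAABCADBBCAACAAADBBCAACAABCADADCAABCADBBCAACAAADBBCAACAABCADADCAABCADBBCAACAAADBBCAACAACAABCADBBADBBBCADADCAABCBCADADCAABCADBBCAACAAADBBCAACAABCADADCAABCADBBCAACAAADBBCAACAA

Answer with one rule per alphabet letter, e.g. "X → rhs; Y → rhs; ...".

A->AD, B->CAA, C->BC, D->BB

  step 4 ⇒ step 5: ADBBCAACAABCADADBCADADCAABCADBBADBBCAABCADBBADBBCAABCADBBADBBBCADADCAABCCAABCADBBADBBCAABCADBBADBB ⇒ AD·BB·CAA·CAA·BC·AD·AD·BC·AD·AD·CAA·BC·AD·BB·AD·BB·CAA·BC·AD·BB·AD·BB·BC·AD·AD·CAA·BC·AD·BB·CAA·CAA·AD·BB·CAA·CAA·BC·AD·AD·CAA·BC·AD·BB·CAA·CAA·AD·BB·CAA·CAA·BC·AD·AD·CAA·BC·AD·BB·CAA·CAA·AD·BB·CAA·CAA·CAA·BC·AD·BB·AD·BB·BC·AD·AD·CAA·BC·BC·AD·AD·CAA·BC·AD·BB·CAA·CAA·AD·BB·CAA·CAA·BC·AD·AD·CAA·BC·AD·BB·CAA·CAA·AD·BB·CAA·CAA
    A ↦ AD
    B ↦ CAA
    C ↦ BC
    D ↦ BB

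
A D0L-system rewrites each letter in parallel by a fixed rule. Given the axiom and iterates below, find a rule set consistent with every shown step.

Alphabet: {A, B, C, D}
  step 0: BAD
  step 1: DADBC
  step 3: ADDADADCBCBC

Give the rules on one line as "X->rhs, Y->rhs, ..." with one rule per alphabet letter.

  step 0 ⇒ step 1: BAD ⇒ DAD·B·C
    A ↦ B
    B ↦ DAD
    D ↦ C
    C ↦ AD  (constrained at step 1)

A->B, B->DAD, C->AD, D->C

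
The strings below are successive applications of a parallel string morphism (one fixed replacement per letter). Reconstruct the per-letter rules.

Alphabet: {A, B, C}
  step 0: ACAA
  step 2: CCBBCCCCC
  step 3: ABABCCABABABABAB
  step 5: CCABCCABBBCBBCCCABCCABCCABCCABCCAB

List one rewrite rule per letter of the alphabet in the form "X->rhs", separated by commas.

  step 2 ⇒ step 3: CCBBCCCCC ⇒ AB·AB·C·C·AB·AB·AB·AB·AB
    B ↦ C
    C ↦ AB
    A ↦ BB  (constrained at step 0)

A->BB, B->C, C->AB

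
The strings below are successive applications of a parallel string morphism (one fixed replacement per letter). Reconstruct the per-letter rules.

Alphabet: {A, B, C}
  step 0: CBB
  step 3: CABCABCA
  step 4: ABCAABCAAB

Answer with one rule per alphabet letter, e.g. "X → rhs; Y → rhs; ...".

A->B, B->CA, C->A

  step 3 ⇒ step 4: CABCABCA ⇒ A·B·CA·A·B·CA·A·B
    A ↦ B
    B ↦ CA
    C ↦ A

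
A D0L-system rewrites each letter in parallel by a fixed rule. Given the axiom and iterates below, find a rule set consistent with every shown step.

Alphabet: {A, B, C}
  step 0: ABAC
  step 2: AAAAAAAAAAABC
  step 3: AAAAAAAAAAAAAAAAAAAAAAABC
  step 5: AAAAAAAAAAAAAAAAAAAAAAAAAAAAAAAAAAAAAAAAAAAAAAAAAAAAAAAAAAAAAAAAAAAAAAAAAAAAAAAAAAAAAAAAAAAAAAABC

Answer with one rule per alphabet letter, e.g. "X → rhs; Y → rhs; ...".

A->AA, B->A, C->BC

  step 2 ⇒ step 3: AAAAAAAAAAABC ⇒ AA·AA·AA·AA·AA·AA·AA·AA·AA·AA·AA·A·BC
    A ↦ AA
    B ↦ A
    C ↦ BC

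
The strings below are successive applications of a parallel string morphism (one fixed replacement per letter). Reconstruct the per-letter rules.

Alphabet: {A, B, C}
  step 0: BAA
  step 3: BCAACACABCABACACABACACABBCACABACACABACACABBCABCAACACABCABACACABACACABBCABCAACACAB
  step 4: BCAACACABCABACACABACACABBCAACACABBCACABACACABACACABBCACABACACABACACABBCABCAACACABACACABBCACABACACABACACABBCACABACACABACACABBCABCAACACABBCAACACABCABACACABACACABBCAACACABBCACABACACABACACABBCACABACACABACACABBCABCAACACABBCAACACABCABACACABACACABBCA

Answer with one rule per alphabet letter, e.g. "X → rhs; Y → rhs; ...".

  step 3 ⇒ step 4: BCAACACABCABACACABACACABBCACABACACABACACABBCABCAACACABCABACACABACACABBCABCAACACAB ⇒ BCA·ACA·CAB·CAB·ACA·CAB·ACA·CAB·BCA·ACA·CAB·BCA·CAB·ACA·CAB·ACA·CAB·BCA·CAB·ACA·CAB·ACA·CAB·BCA·BCA·ACA·CAB·ACA·CAB·BCA·CAB·ACA·CAB·ACA·CAB·BCA·CAB·ACA·CAB·ACA·CAB·BCA·BCA·ACA·CAB·BCA·ACA·CAB·CAB·ACA·CAB·ACA·CAB·BCA·ACA·CAB·BCA·CAB·ACA·CAB·ACA·CAB·BCA·CAB·ACA·CAB·ACA·CAB·BCA·BCA·ACA·CAB·BCA·ACA·CAB·CAB·ACA·CAB·ACA·CAB·BCA
    A ↦ CAB
    B ↦ BCA
    C ↦ ACA

A->CAB, B->BCA, C->ACA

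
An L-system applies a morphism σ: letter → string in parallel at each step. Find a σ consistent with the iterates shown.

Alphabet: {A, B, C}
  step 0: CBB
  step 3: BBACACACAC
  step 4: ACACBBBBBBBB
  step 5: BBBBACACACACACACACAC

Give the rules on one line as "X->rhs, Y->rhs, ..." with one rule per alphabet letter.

  step 4 ⇒ step 5: ACACBBBBBBBB ⇒ B·B·B·B·AC·AC·AC·AC·AC·AC·AC·AC
    A ↦ B
    B ↦ AC
    C ↦ B

A->B, B->AC, C->B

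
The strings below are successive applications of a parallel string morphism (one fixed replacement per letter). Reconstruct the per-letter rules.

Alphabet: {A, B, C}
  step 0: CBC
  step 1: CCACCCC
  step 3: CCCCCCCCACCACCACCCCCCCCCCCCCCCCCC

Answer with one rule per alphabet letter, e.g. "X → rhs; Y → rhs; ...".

  step 0 ⇒ step 1: CBC ⇒ CC·ACC·CC
    B ↦ ACC
    C ↦ CC
    A ↦ BBB  (constrained at step 1)

A->BBB, B->ACC, C->CC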